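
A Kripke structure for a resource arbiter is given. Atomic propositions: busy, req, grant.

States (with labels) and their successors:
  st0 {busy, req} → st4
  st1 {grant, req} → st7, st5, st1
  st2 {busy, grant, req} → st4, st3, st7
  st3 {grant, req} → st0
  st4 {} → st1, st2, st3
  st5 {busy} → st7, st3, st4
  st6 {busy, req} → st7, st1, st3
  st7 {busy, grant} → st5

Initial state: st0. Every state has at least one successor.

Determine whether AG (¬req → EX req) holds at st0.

No

States satisfying ¬req → EX req: {st0, st1, st2, st3, st4, st5, st6}.
States satisfying AG (¬req → EX req): ∅.
st7 is reachable from st0 and violates ¬req → EX req, so AG fails at st0.
st0 ∉ Sat(AG (¬req → EX req)).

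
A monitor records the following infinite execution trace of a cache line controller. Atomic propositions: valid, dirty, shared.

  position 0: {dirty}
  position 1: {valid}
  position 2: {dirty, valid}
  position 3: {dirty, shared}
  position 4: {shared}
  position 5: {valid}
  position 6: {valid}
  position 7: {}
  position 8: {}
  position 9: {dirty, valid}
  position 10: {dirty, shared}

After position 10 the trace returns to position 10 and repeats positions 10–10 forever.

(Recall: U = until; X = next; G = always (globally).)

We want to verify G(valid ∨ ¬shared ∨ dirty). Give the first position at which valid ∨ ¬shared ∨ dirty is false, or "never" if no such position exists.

4

Check valid ∨ ¬shared ∨ dirty at each position in order: 0 ✓, 1 ✓, 2 ✓, 3 ✓.
At position 4 the labels are {shared}, so valid ∨ ¬shared ∨ dirty is false there. This is the first violation.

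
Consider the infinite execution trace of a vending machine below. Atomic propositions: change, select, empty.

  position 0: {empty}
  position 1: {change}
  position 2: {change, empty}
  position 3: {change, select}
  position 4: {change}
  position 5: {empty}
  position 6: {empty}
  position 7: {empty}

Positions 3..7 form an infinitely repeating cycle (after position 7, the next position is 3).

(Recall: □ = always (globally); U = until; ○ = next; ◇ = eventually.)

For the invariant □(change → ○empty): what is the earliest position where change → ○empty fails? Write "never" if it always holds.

Check change → ○empty at each position in order: 0 ✓, 1 ✓.
At position 2 the labels are {change, empty} and the next position 3 has {change, select}, so change → ○empty is false there. This is the first violation.

2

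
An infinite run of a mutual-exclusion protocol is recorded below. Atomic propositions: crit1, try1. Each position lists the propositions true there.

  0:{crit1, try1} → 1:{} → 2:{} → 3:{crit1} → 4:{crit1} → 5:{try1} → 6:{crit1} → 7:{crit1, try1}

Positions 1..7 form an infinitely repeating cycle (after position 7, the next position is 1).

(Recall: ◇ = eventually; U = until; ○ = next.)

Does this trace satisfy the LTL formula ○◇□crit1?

The position after 0 is 1; ◇□crit1 is false there.

No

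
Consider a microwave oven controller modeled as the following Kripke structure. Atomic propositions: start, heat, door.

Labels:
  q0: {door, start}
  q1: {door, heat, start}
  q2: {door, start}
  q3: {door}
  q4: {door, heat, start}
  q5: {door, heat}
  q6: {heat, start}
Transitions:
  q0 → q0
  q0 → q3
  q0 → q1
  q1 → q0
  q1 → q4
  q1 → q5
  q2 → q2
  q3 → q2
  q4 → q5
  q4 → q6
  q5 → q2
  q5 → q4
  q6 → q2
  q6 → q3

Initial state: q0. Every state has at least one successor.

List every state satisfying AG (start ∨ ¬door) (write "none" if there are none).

States satisfying start ∨ ¬door: {q0, q1, q2, q4, q6}.
States satisfying AG (start ∨ ¬door): {q2}.

{q2}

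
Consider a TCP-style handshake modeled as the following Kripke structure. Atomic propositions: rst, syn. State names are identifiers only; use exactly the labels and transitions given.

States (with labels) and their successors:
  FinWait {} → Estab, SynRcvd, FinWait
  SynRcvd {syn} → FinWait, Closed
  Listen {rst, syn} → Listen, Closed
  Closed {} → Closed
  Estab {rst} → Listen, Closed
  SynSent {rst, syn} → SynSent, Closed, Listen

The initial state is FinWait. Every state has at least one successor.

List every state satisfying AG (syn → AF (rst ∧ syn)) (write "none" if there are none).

States satisfying syn → AF (rst ∧ syn): {FinWait, Listen, Closed, Estab, SynSent}.
States satisfying AG (syn → AF (rst ∧ syn)): {Listen, Closed, Estab, SynSent}.

{Listen, Closed, Estab, SynSent}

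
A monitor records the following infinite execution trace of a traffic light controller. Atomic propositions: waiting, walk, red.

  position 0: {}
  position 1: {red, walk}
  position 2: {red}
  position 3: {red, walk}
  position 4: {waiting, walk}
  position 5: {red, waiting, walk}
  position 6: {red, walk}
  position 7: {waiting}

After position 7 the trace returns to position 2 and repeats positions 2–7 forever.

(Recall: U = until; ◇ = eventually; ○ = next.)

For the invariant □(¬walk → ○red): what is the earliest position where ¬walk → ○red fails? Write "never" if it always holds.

¬walk → ○red holds at every position 0..7, and those are all the positions the trace ever visits, so the invariant □(¬walk → ○red) is never violated.

never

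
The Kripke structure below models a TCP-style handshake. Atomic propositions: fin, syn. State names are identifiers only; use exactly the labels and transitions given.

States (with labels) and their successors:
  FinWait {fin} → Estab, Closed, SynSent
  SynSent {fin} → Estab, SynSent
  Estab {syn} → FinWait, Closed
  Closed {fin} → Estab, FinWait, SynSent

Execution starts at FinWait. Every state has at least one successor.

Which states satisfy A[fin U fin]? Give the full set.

{FinWait, SynSent, Closed}

States satisfying fin: {FinWait, SynSent, Closed}.
States satisfying A[fin U fin]: {FinWait, SynSent, Closed}.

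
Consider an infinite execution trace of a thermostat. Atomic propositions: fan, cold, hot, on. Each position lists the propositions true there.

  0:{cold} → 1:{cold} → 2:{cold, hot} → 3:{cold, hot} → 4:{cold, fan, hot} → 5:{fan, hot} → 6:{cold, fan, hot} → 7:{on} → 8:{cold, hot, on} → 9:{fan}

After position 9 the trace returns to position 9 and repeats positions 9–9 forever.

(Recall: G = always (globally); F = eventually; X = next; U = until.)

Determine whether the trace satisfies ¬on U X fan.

Holds

Walking from position 0: X fan first holds at position 3, and ¬on holds at every earlier position along the way, so ¬on U X fan holds.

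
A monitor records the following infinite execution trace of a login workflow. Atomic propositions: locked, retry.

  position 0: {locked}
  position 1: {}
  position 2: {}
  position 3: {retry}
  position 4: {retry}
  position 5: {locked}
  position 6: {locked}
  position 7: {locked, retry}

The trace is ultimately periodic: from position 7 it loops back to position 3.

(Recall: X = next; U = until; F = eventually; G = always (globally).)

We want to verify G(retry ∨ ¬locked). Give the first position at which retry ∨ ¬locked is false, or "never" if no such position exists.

0

At position 0 the labels are {locked}, so retry ∨ ¬locked is false there. This is the first violation.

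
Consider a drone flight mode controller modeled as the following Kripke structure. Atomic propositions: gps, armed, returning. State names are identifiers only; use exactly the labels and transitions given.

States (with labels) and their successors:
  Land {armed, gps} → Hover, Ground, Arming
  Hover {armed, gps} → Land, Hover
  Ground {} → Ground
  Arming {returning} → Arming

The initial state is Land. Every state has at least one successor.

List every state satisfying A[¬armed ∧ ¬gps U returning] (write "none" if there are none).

States satisfying ¬armed ∧ ¬gps: {Ground, Arming}.
States satisfying returning: {Arming}.
States satisfying A[¬armed ∧ ¬gps U returning]: {Arming}.

{Arming}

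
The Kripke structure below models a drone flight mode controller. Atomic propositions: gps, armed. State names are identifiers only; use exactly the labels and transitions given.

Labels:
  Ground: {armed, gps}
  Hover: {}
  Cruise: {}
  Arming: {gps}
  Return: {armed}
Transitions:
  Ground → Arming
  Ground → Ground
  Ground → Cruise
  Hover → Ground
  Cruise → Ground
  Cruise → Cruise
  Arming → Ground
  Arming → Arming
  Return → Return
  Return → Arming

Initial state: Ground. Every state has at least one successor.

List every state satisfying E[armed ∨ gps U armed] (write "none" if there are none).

States satisfying armed ∨ gps: {Ground, Arming, Return}.
States satisfying armed: {Ground, Return}.
States satisfying E[armed ∨ gps U armed]: {Ground, Arming, Return}.

{Ground, Arming, Return}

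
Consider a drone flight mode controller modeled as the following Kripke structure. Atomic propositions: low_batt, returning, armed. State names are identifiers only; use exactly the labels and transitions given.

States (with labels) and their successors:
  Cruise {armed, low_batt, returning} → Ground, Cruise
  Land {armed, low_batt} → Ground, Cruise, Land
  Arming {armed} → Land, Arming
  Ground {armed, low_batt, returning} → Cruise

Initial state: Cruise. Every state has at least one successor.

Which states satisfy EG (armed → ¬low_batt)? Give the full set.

{Arming}

States satisfying armed → ¬low_batt: {Arming}.
States satisfying EG (armed → ¬low_batt): {Arming}.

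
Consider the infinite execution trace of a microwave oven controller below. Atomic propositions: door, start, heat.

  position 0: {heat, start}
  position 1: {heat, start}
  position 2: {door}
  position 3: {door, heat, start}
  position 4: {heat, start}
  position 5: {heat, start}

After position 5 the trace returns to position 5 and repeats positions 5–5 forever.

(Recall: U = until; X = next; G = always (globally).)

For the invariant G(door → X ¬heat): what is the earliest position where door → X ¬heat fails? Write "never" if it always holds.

Check door → X ¬heat at each position in order: 0 ✓, 1 ✓.
At position 2 the labels are {door} and the next position 3 has {door, heat, start}, so door → X ¬heat is false there. This is the first violation.

2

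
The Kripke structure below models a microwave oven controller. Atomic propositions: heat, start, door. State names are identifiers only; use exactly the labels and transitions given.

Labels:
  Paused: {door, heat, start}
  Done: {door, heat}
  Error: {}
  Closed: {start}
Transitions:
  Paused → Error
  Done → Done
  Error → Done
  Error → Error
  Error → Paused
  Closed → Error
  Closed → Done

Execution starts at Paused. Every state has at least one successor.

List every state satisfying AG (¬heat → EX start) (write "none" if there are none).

States satisfying ¬heat → EX start: {Paused, Done, Error}.
States satisfying AG (¬heat → EX start): {Paused, Done, Error}.

{Paused, Done, Error}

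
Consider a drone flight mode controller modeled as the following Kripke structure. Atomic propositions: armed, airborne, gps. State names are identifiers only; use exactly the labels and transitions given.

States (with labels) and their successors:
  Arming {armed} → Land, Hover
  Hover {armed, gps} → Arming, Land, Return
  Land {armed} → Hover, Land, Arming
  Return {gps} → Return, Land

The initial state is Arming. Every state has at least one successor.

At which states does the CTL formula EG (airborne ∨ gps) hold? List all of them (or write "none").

{Hover, Return}

States satisfying airborne ∨ gps: {Hover, Return}.
States satisfying EG (airborne ∨ gps): {Hover, Return}.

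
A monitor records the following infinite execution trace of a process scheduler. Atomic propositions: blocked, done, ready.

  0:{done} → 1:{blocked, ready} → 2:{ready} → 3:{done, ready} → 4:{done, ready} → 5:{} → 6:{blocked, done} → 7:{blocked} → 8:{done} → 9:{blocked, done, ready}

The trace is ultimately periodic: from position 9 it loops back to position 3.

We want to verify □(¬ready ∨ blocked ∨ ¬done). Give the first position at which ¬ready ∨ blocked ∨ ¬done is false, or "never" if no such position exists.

Check ¬ready ∨ blocked ∨ ¬done at each position in order: 0 ✓, 1 ✓, 2 ✓.
At position 3 the labels are {done, ready}, so ¬ready ∨ blocked ∨ ¬done is false there. This is the first violation.

3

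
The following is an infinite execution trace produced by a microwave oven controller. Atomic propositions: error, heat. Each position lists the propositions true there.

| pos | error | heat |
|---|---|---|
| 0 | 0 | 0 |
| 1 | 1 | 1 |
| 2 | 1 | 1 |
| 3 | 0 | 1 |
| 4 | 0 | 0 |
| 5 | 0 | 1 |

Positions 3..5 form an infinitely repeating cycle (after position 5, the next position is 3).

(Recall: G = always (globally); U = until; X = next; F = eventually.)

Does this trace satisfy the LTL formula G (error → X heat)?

error → X heat holds at every position 0..5, and those are all positions ever visited, so G (error → X heat) holds.
Positions where error holds: 1, 2.
Check X heat at each: 1→ok, 2→ok.

Yes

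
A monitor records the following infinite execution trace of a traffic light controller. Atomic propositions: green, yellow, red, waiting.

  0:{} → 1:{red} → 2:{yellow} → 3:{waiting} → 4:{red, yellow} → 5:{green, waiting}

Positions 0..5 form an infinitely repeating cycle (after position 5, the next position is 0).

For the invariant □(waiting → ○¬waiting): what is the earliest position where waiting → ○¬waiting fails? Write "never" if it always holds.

never

waiting → ○¬waiting holds at every position 0..5, and those are all the positions the trace ever visits, so the invariant □(waiting → ○¬waiting) is never violated.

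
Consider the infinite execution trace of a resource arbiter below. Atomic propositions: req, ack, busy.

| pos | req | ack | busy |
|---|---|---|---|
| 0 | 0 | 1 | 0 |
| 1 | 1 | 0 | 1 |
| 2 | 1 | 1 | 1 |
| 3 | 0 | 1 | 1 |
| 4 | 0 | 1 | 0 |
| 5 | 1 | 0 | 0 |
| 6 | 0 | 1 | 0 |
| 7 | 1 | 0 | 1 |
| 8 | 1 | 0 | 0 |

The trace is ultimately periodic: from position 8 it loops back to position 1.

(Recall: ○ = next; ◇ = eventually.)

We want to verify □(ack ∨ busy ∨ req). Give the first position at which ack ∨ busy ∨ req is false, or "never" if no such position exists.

never

ack ∨ busy ∨ req holds at every position 0..8, and those are all the positions the trace ever visits, so the invariant □(ack ∨ busy ∨ req) is never violated.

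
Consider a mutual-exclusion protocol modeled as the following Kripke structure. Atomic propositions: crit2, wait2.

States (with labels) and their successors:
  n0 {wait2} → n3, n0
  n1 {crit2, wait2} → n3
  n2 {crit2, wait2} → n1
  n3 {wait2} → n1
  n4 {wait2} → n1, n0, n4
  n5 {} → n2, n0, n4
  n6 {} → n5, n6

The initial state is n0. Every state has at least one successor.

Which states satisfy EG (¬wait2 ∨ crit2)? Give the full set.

{n6}

States satisfying ¬wait2 ∨ crit2: {n1, n2, n5, n6}.
States satisfying EG (¬wait2 ∨ crit2): {n6}.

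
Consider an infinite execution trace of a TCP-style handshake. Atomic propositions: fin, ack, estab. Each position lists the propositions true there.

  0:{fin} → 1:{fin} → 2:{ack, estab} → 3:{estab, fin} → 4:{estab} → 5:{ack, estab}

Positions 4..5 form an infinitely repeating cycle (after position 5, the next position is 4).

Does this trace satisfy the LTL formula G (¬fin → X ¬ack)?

Does not hold

¬fin → X ¬ack must hold at every position from 0 onward. It fails at position 4, so G (¬fin → X ¬ack) is false.
Positions where ¬fin holds: 2, 4, 5.
Check X ¬ack at each: 2→ok, 4→fails, 5→ok.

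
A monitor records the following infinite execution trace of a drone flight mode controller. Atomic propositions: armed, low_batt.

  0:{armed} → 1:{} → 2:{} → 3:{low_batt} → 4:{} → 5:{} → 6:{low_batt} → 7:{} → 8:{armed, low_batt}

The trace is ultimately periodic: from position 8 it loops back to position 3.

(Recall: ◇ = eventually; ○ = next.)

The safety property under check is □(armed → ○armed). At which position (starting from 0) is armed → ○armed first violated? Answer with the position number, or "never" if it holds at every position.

0

At position 0 the labels are {armed} and the next position 1 has {}, so armed → ○armed is false there. This is the first violation.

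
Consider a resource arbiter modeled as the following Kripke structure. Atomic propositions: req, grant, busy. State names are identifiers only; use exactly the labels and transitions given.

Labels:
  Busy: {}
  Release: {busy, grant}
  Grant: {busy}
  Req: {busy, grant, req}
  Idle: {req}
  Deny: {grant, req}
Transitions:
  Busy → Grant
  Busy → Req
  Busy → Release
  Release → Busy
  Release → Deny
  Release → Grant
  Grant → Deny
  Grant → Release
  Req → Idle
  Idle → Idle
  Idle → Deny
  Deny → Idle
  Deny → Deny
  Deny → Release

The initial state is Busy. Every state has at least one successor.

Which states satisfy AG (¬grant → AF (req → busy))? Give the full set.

States satisfying ¬grant → AF (req → busy): {Busy, Release, Grant, Req, Deny}.
States satisfying AG (¬grant → AF (req → busy)): ∅.

none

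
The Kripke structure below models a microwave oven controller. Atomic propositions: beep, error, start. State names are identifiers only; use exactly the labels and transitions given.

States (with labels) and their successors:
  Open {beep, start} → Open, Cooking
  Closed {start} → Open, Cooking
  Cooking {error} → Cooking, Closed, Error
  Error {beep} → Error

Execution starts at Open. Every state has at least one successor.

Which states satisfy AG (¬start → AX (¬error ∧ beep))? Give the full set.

{Error}

States satisfying ¬start → AX (¬error ∧ beep): {Open, Closed, Error}.
States satisfying AG (¬start → AX (¬error ∧ beep)): {Error}.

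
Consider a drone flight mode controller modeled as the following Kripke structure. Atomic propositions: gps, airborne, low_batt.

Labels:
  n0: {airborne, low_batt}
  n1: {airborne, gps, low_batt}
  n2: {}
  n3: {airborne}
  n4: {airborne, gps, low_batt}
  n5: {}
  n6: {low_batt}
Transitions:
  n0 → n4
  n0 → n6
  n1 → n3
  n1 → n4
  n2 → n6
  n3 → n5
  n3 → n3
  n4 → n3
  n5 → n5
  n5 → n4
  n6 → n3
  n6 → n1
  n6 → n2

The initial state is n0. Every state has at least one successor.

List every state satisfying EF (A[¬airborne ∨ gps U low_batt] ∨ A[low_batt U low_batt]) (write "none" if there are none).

{n0, n1, n2, n3, n4, n5, n6}

States satisfying EF (A[¬airborne ∨ gps U low_batt] ∨ A[low_batt U low_batt]): {n0, n1, n2, n3, n4, n5, n6}.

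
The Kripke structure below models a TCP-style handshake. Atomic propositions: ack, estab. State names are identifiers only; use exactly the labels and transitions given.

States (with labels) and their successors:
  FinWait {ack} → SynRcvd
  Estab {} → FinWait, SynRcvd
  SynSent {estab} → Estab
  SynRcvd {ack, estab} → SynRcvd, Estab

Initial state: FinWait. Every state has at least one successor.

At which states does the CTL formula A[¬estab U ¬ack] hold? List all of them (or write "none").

{Estab, SynSent}

States satisfying ¬estab: {FinWait, Estab}.
States satisfying ¬ack: {Estab, SynSent}.
States satisfying A[¬estab U ¬ack]: {Estab, SynSent}.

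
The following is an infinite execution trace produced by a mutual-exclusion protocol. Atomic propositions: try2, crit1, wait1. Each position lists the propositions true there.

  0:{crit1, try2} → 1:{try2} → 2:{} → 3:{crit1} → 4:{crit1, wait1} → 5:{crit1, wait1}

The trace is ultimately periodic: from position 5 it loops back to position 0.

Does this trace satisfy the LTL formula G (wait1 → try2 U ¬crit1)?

wait1 → try2 U ¬crit1 must hold at every position from 0 onward. It fails at position 4, so G (wait1 → try2 U ¬crit1) is false.
Positions where wait1 holds: 4, 5.
Check try2 U ¬crit1 at each: 4→fails, 5→fails.

No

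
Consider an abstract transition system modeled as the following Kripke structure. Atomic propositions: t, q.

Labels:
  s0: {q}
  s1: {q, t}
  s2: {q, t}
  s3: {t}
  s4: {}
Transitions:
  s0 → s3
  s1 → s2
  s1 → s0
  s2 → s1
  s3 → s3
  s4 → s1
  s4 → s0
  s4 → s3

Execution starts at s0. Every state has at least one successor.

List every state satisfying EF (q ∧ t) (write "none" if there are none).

{s1, s2, s4}

States satisfying q ∧ t: {s1, s2}.
States satisfying EF (q ∧ t): {s1, s2, s4}.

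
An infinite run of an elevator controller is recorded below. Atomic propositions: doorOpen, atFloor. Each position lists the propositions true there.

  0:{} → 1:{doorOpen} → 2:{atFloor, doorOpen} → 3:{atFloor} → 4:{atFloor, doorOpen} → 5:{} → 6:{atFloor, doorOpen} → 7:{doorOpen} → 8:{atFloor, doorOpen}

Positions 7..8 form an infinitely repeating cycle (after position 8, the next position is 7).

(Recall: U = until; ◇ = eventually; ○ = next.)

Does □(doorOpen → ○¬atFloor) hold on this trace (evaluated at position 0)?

doorOpen → ○¬atFloor must hold at every position from 0 onward. It fails at position 1, so □(doorOpen → ○¬atFloor) is false.
Positions where doorOpen holds: 1, 2, 4, 6, 7, 8.
Check ○¬atFloor at each: 1→fails, 2→fails, 4→ok, 6→ok, 7→fails, 8→ok.

Does not hold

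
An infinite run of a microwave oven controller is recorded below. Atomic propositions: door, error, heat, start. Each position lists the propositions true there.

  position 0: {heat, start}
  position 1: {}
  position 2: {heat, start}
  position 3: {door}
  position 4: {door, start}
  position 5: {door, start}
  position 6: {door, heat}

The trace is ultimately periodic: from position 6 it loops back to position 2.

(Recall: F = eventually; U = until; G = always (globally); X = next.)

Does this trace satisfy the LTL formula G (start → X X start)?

start → X X start must hold at every position from 0 onward. It fails at position 4, so G (start → X X start) is false.
Positions where start holds: 0, 2, 4, 5.
Check X X start at each: 0→ok, 2→ok, 4→fails, 5→ok.

Violated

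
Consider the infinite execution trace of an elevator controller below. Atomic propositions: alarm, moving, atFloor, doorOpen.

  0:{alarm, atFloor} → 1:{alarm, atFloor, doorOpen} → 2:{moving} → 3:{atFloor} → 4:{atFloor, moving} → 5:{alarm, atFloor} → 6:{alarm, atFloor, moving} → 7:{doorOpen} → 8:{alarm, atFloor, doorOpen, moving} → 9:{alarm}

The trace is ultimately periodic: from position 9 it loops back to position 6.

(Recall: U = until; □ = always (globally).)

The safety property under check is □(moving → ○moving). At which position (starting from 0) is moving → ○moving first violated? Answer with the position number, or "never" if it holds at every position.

Check moving → ○moving at each position in order: 0 ✓, 1 ✓.
At position 2 the labels are {moving} and the next position 3 has {atFloor}, so moving → ○moving is false there. This is the first violation.

2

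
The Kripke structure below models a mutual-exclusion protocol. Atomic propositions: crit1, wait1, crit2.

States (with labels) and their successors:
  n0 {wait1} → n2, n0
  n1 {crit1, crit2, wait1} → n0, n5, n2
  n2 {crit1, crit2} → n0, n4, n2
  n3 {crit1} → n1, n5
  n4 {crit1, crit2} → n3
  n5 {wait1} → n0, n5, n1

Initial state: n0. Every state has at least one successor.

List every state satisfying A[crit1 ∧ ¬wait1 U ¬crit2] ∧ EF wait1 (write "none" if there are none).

{n0, n3, n4, n5}

States satisfying crit1 ∧ ¬wait1: {n2, n3, n4}.
States satisfying ¬crit2: {n0, n3, n5}.
States satisfying A[crit1 ∧ ¬wait1 U ¬crit2]: {n0, n3, n4, n5}.
States satisfying wait1: {n0, n1, n5}.
States satisfying EF wait1: {n0, n1, n2, n3, n4, n5}.
States satisfying A[crit1 ∧ ¬wait1 U ¬crit2] ∧ EF wait1: {n0, n3, n4, n5}.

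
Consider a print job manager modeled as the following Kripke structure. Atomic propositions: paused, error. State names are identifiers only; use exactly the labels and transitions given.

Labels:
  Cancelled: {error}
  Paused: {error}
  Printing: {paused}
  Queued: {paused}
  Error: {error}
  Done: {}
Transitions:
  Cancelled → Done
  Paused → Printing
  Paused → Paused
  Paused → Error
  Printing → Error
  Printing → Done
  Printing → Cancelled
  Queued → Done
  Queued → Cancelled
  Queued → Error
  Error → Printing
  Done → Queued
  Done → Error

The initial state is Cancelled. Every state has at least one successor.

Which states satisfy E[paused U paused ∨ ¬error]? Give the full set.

{Printing, Queued, Done}

States satisfying paused: {Printing, Queued}.
States satisfying paused ∨ ¬error: {Printing, Queued, Done}.
States satisfying E[paused U paused ∨ ¬error]: {Printing, Queued, Done}.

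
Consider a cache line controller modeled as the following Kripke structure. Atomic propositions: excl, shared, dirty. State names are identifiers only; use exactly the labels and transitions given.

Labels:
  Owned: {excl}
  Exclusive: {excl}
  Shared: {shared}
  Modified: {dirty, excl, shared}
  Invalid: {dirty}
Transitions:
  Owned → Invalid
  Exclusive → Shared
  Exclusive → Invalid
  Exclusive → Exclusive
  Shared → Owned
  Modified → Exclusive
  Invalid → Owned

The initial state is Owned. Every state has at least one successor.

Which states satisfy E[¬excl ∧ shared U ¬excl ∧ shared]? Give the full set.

{Shared}

States satisfying ¬excl ∧ shared: {Shared}.
States satisfying E[¬excl ∧ shared U ¬excl ∧ shared]: {Shared}.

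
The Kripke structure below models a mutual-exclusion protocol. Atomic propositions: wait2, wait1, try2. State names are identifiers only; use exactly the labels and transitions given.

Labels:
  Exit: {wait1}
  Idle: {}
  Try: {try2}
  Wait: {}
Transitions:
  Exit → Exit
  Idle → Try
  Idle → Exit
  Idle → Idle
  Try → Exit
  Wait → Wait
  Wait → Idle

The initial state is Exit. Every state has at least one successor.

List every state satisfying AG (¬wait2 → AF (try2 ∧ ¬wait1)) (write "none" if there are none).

States satisfying ¬wait2 → AF (try2 ∧ ¬wait1): {Try}.
States satisfying AG (¬wait2 → AF (try2 ∧ ¬wait1)): ∅.

none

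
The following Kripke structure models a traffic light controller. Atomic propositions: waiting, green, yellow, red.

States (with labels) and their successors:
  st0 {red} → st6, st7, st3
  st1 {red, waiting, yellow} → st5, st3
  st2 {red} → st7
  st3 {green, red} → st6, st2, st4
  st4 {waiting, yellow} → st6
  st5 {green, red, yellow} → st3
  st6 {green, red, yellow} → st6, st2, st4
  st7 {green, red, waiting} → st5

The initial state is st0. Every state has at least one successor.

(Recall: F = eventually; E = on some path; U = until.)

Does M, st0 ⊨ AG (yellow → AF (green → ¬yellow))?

No

States satisfying yellow → AF (green → ¬yellow): {st0, st1, st2, st3, st4, st5, st7}.
States satisfying AG (yellow → AF (green → ¬yellow)): ∅.
st6 is reachable from st0 and violates yellow → AF (green → ¬yellow), so AG fails at st0.
st0 ∉ Sat(AG (yellow → AF (green → ¬yellow))).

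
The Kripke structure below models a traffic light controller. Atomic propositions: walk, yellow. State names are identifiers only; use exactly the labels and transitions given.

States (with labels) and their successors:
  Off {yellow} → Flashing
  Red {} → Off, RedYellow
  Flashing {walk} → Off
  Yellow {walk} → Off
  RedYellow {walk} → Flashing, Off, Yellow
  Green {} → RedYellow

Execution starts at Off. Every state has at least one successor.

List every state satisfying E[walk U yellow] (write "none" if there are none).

States satisfying walk: {Flashing, Yellow, RedYellow}.
States satisfying yellow: {Off}.
States satisfying E[walk U yellow]: {Off, Flashing, Yellow, RedYellow}.

{Off, Flashing, Yellow, RedYellow}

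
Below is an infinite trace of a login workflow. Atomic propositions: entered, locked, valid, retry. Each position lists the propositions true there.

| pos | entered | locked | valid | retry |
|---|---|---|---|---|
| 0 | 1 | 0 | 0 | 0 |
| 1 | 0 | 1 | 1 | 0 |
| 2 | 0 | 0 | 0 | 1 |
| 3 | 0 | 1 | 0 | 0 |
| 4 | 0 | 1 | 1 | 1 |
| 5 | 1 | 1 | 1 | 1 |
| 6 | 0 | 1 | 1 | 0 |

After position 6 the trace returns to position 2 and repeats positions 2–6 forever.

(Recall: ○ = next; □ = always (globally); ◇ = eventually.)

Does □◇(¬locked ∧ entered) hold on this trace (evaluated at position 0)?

◇(¬locked ∧ entered) must hold at every position from 0 onward. It fails at position 1, so □◇(¬locked ∧ entered) is false.

No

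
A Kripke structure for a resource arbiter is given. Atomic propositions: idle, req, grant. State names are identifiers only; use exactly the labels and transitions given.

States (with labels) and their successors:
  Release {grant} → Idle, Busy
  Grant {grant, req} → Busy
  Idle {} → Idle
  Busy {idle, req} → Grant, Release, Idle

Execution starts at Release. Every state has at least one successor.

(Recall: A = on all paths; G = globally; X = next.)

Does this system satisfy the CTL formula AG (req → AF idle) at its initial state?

Holds

States satisfying req → AF idle: {Release, Grant, Idle, Busy}.
States satisfying AG (req → AF idle): {Release, Grant, Idle, Busy}.
Every state reachable from Release satisfies req → AF idle.
Release ∈ Sat(AG (req → AF idle)).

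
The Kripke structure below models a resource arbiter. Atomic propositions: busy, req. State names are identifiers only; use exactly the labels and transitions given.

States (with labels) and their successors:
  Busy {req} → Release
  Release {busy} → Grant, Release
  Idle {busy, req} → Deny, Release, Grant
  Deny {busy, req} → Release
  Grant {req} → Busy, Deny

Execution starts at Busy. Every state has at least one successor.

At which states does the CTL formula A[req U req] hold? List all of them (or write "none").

States satisfying req: {Busy, Idle, Deny, Grant}.
States satisfying A[req U req]: {Busy, Idle, Deny, Grant}.

{Busy, Idle, Deny, Grant}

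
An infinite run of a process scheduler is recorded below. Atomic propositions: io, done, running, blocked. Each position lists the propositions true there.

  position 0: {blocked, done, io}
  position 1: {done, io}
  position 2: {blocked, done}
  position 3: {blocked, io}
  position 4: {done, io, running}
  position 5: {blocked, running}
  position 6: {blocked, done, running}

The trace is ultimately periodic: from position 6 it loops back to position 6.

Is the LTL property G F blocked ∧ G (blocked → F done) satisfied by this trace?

Yes

F blocked holds at every position 0..6, and those are all positions ever visited, so G F blocked holds.
blocked → F done holds at every position 0..6, and those are all positions ever visited, so G (blocked → F done) holds.
Positions where blocked holds: 0, 2, 3, 5, 6.
Check F done at each: 0→ok, 2→ok, 3→ok, 5→ok, 6→ok.
At position 0: G F blocked is true; G (blocked → F done) is true; so G F blocked ∧ G (blocked → F done) is true.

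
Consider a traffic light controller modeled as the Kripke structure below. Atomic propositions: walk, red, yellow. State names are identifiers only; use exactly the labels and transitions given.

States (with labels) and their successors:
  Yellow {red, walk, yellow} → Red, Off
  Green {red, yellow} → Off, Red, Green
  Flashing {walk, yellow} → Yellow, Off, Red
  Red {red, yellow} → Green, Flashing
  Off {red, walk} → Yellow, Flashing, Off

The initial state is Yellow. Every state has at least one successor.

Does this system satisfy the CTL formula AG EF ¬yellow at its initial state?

States satisfying EF ¬yellow: {Yellow, Green, Flashing, Red, Off}.
States satisfying AG EF ¬yellow: {Yellow, Green, Flashing, Red, Off}.
Every state reachable from Yellow satisfies EF ¬yellow.
Yellow ∈ Sat(AG EF ¬yellow).

Satisfied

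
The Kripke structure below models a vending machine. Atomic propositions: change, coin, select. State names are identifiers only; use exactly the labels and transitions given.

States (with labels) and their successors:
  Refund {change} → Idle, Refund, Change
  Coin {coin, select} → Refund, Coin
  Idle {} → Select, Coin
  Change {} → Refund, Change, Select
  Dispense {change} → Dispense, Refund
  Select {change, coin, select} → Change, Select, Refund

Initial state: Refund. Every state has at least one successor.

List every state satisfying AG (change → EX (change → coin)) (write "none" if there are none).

States satisfying change → EX (change → coin): {Refund, Coin, Idle, Change, Select}.
States satisfying AG (change → EX (change → coin)): {Refund, Coin, Idle, Change, Select}.

{Refund, Coin, Idle, Change, Select}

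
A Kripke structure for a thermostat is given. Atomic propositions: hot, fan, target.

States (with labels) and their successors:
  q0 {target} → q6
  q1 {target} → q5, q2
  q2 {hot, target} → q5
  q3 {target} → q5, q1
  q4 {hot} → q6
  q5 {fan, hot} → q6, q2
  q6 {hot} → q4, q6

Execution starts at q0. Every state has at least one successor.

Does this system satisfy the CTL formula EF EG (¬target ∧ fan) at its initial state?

States satisfying EG (¬target ∧ fan): ∅.
States satisfying EF EG (¬target ∧ fan): ∅.
No suitable path/successor from q0 witnesses the formula.
q0 ∉ Sat(EF EG (¬target ∧ fan)).

Violated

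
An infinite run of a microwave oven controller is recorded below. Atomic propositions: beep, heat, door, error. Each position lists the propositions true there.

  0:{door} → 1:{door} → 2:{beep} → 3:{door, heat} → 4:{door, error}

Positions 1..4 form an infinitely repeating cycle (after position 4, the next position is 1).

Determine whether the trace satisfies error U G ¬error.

Walking from position 0: at position 0, G ¬error has not yet held and error fails, so error U G ¬error is false.

Violated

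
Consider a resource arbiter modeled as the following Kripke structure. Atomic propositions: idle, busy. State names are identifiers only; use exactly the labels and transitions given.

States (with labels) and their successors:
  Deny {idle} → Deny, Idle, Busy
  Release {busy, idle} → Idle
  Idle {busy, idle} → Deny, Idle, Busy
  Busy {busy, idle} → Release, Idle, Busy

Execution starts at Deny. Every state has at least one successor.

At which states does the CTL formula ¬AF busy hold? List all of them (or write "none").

{Deny}

States satisfying busy: {Release, Idle, Busy}.
States satisfying AF busy: {Release, Idle, Busy}.
States satisfying ¬AF busy: {Deny}.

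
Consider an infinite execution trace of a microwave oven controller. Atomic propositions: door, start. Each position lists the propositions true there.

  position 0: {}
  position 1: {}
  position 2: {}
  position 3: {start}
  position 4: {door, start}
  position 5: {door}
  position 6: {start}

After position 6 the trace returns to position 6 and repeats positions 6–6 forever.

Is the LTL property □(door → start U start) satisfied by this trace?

Does not hold

door → start U start must hold at every position from 0 onward. It fails at position 5, so □(door → start U start) is false.
Positions where door holds: 4, 5.
Check start U start at each: 4→ok, 5→fails.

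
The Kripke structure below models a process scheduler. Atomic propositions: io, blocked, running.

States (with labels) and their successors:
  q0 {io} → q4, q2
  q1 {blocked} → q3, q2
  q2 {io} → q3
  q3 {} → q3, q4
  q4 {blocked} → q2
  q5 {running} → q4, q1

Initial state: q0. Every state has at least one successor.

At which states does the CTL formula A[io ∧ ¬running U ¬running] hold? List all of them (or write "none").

{q0, q1, q2, q3, q4}

States satisfying io ∧ ¬running: {q0, q2}.
States satisfying ¬running: {q0, q1, q2, q3, q4}.
States satisfying A[io ∧ ¬running U ¬running]: {q0, q1, q2, q3, q4}.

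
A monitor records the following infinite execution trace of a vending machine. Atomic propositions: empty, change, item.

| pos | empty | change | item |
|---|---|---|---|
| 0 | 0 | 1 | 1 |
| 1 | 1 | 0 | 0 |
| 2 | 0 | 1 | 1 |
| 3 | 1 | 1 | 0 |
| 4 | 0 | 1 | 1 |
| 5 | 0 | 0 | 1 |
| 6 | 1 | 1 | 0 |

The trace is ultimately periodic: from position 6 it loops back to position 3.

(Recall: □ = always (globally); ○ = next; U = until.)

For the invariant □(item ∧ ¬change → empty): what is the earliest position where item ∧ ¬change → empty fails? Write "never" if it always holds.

Check item ∧ ¬change → empty at each position in order: 0 ✓, 1 ✓, 2 ✓, 3 ✓, 4 ✓.
At position 5 the labels are {item}, so item ∧ ¬change → empty is false there. This is the first violation.

5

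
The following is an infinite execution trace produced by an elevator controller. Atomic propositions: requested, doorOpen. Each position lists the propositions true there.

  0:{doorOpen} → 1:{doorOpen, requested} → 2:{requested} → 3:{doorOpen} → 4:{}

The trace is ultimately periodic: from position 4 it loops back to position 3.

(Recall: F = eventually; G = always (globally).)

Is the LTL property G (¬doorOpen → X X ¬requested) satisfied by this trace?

¬doorOpen → X X ¬requested holds at every position 0..4, and those are all positions ever visited, so G (¬doorOpen → X X ¬requested) holds.
Positions where ¬doorOpen holds: 2, 4.
Check X X ¬requested at each: 2→ok, 4→ok.

Yes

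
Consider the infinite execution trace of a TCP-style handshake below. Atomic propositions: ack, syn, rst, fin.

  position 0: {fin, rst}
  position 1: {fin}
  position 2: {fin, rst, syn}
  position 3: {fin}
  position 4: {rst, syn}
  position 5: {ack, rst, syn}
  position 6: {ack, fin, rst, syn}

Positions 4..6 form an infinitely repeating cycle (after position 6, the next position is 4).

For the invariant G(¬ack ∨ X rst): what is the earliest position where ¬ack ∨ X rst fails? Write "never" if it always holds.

¬ack ∨ X rst holds at every position 0..6, and those are all the positions the trace ever visits, so the invariant G(¬ack ∨ X rst) is never violated.

never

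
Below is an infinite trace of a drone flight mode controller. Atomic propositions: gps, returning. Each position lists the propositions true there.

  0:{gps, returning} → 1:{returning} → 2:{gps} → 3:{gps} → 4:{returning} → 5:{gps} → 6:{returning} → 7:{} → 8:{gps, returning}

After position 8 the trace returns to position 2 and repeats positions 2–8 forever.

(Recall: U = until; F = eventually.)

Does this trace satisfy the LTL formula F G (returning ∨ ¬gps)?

Does not hold

G (returning ∨ ¬gps) is false at every position 0..8, so it never becomes true and F G (returning ∨ ¬gps) fails.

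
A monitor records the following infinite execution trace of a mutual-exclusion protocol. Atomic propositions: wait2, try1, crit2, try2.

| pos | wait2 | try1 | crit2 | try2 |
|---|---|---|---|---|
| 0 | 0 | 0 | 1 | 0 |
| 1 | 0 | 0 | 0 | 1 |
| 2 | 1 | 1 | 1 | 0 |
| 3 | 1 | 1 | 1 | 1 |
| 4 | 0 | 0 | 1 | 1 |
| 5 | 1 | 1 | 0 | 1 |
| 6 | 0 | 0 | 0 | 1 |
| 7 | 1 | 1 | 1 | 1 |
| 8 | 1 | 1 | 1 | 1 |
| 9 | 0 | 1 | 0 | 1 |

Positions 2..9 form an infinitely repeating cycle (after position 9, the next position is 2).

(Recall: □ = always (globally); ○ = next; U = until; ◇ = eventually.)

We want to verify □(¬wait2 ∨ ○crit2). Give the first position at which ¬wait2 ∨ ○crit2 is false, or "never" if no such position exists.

Check ¬wait2 ∨ ○crit2 at each position in order: 0 ✓, 1 ✓, 2 ✓, 3 ✓, 4 ✓.
At position 5 the labels are {try1, try2, wait2} and the next position 6 has {try2}, so ¬wait2 ∨ ○crit2 is false there. This is the first violation.

5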